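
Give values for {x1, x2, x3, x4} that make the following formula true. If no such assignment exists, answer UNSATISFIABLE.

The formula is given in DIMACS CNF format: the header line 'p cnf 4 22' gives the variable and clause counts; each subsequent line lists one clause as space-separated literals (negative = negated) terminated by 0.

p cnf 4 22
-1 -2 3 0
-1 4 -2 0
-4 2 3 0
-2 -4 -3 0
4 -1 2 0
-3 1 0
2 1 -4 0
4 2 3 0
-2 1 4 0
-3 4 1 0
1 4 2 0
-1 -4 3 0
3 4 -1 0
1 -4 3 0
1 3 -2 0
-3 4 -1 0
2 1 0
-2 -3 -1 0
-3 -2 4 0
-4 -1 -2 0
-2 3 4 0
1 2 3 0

x1=True; x2=False; x3=True; x4=True

Try x3 = True.
(x1) alone gives x1 = True.
(x4) alone gives x4 = True.
(¬x2) alone gives x2 = False.
This assignment satisfies each clause.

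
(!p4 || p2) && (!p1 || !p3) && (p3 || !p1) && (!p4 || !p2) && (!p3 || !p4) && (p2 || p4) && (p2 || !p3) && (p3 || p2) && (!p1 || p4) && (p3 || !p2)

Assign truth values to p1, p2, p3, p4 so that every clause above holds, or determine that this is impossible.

p1: false; p2: true; p3: true; p4: false

Suppose p4 = false.
(p2) alone gives p2 = true.
(!p1) alone gives p1 = false.
(p3) alone gives p3 = true.
This assignment satisfies each clause.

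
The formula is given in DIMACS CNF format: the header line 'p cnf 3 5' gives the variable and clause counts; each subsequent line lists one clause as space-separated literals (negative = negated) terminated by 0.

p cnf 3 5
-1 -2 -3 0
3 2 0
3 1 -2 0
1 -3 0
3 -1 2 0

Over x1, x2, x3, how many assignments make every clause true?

There are 2^3 = 8 truth assignments over (x1, x2, x3).
Check each against the 5 clauses (columns in the order x1, x2, x3):
  F F F  ✗ fails (x3 ∨ x2)
  F F T  ✗ fails (x1 ∨ ¬x3)
  F T F  ✗ fails (x3 ∨ x1 ∨ ¬x2)
  F T T  ✗ fails (x1 ∨ ¬x3)
  T F F  ✗ fails (x3 ∨ x2)
  T F T  ✓ satisfies all
  T T F  ✓ satisfies all
  T T T  ✗ fails (¬x1 ∨ ¬x2 ∨ ¬x3)
2 of the 8 rows are models.

2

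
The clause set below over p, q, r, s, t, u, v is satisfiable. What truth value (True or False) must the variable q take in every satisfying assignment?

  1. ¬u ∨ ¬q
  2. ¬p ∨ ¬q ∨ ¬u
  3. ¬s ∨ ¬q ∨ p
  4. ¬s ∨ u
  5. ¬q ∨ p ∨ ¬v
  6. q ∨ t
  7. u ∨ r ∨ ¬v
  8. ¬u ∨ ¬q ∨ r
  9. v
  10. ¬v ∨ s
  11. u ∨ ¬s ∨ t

Suppose q = True.
The clause (¬u) is unit, so u = False.
The clause (¬s) is unit, so s = False.
The clause (v) is unit, so v = True.
Now (¬v) is unsatisfied and unit — conflict.
So every satisfying assignment has q = False.

False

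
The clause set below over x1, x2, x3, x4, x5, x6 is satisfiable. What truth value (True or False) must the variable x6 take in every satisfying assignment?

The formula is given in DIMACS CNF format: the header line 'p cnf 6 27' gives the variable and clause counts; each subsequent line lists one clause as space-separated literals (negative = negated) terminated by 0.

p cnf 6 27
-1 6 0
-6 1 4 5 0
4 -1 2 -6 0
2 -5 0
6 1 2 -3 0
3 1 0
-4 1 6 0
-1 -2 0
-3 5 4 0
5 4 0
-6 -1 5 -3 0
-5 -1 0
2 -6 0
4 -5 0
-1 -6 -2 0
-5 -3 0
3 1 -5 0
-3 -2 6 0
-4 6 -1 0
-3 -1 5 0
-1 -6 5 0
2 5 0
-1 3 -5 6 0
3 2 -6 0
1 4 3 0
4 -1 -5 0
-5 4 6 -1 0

True

Suppose x6 = False.
(¬x1) alone gives x1 = False.
(x3) alone gives x3 = True.
(x2) alone gives x2 = True.
But (¬x2) is also a unit clause — contradiction.
So every satisfying assignment has x6 = True.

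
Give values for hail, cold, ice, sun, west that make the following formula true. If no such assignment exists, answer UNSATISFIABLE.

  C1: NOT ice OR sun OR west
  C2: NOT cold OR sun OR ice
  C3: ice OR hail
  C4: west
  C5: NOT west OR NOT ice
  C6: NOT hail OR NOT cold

hail=true, cold=false, ice=false, sun=true, west=true

Unit clause (west) forces west = true.
Unit clause (NOT ice) forces ice = false.
Unit clause (hail) forces hail = true.
Unit clause (NOT cold) forces cold = false.
Every clause is now satisfied; sun is unconstrained.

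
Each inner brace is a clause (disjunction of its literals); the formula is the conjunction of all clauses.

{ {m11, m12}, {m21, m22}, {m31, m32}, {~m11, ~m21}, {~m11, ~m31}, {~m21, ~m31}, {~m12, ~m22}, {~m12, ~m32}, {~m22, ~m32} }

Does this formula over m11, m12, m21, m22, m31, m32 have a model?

Unsatisfiable

Case m11 = 1:
The clause (~m21) is unit, so m21 = 0.
The clause (m22) is unit, so m22 = 1.
The clause (~m31) is unit, so m31 = 0.
The clause (m32) is unit, so m32 = 1.
But (~m32) is also a unit clause — contradiction.
Undo m11 and try m11 = 0.
The clause (m12) is unit, so m12 = 1.
The clause (~m22) is unit, so m22 = 0.
The clause (m21) is unit, so m21 = 1.
The clause (~m31) is unit, so m31 = 0.
The clause (m32) is unit, so m32 = 1.
But (~m32) is also a unit clause — contradiction.
Either choice for m11 ends in contradiction.
No assignment satisfies every clause.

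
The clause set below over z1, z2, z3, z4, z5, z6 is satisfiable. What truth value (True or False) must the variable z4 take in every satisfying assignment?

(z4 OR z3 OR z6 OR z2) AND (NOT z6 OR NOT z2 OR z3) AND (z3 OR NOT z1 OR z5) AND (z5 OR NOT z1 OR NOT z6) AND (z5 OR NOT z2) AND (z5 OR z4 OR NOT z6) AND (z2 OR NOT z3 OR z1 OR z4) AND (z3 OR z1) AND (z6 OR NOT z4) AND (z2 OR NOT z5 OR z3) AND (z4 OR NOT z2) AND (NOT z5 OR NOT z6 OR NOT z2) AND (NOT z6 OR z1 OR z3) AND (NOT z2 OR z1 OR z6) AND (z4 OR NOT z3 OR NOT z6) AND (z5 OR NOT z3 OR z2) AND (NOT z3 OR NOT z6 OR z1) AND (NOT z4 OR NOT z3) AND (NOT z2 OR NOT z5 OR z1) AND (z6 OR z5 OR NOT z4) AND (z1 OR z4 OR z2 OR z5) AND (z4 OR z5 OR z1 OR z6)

Suppose z4 = true.
From the singleton clause (z6), z6 = true.
From the singleton clause (NOT z3), z3 = false.
From the singleton clause (NOT z2), z2 = false.
From the singleton clause (z1), z1 = true.
From the singleton clause (z5), z5 = true.
Now (NOT z5) is unsatisfied and unit — conflict.
So every satisfying assignment has z4 = False.

False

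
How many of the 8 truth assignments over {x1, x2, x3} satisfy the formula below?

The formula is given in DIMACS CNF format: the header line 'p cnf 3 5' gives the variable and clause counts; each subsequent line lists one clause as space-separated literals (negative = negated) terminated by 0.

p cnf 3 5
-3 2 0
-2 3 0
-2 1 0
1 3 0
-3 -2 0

1

There are 2^3 = 8 truth assignments over (x1, x2, x3).
Check each against the 5 clauses (columns in the order x1, x2, x3):
  F F F  ✗ fails (x1 ∨ x3)
  F F T  ✗ fails (¬x3 ∨ x2)
  F T F  ✗ fails (¬x2 ∨ x3)
  F T T  ✗ fails (¬x2 ∨ x1)
  T F F  ✓ satisfies all
  T F T  ✗ fails (¬x3 ∨ x2)
  T T F  ✗ fails (¬x2 ∨ x3)
  T T T  ✗ fails (¬x3 ∨ ¬x2)
1 of the 8 rows is a model.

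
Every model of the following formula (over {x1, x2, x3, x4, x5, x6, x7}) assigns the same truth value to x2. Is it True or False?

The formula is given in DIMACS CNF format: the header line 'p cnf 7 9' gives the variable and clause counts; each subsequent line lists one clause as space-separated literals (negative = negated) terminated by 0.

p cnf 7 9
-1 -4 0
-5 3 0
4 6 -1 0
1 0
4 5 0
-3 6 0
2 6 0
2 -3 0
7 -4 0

True

Suppose x2 = False.
(x1) alone gives x1 = True.
(¬x4) alone gives x4 = False.
(x6) alone gives x6 = True.
(x5) alone gives x5 = True.
(x3) alone gives x3 = True.
That conflicts with the unit clause (¬x3).
So every satisfying assignment has x2 = True.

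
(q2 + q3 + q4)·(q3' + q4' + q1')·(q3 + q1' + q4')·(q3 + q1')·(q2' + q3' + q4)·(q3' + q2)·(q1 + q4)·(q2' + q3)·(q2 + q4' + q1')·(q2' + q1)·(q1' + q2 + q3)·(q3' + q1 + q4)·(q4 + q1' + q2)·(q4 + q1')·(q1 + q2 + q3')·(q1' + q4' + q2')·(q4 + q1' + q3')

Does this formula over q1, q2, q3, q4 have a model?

Yes, satisfiable

Try q3 = 0.
Unit clause (q1') forces q1 = 0.
Unit clause (q4) forces q4 = 1.
Unit clause (q2') forces q2 = 0.
This assignment satisfies each clause.
A satisfying assignment: q1 ↦ 0, q2 ↦ 0, q3 ↦ 0, q4 ↦ 1.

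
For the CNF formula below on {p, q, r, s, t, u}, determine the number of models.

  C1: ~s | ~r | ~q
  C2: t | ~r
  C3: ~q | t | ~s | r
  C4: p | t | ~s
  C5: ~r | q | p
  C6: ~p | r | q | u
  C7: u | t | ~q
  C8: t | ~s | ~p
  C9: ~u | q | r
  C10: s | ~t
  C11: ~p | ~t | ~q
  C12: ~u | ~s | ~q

There are 2^6 = 64 truth assignments over (p, q, r, s, t, u).
Split on r. With r = 1, the clauses containing r are satisfied and ~r drops from the rest; 2 of the 2^5 = 32 assignments to the other variables satisfy what remains.
With r = 0, by the same count on the reduced clause set, 5 assignments work.
(One model: p=F, q=F, r=F, s=F, t=F, u=F.)
Total: 2 + 5 = 7.

7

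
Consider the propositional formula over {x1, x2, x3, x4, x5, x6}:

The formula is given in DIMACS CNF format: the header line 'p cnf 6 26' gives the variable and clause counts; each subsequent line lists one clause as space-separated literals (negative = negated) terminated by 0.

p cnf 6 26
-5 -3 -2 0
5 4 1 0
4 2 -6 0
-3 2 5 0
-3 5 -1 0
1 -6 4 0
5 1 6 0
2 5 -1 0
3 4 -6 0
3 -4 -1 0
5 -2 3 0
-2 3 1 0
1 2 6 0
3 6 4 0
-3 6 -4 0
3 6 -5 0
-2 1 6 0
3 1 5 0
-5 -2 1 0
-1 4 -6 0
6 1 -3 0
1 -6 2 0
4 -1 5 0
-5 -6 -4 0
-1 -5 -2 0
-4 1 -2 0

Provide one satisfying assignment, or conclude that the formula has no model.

x1=True,  x2=False,  x3=True,  x4=False,  x5=True,  x6=False

Branch on x5: set x5 = True.
Branch on x3: set x3 = True.
From the singleton clause (¬x2), x2 = False.
Branch on x4: set x4 = False.
From the singleton clause (¬x6), x6 = False.
From the singleton clause (x1), x1 = True.
Every clause now holds.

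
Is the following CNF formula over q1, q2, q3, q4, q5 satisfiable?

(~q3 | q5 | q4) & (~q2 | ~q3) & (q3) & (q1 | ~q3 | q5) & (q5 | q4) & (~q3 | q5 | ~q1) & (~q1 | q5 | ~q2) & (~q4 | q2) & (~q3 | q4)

No

Unit clause (q3) forces q3 = 1.
Unit clause (~q2) forces q2 = 0.
Unit clause (~q4) forces q4 = 0.
That conflicts with the unit clause (q4).
No assignment satisfies every clause.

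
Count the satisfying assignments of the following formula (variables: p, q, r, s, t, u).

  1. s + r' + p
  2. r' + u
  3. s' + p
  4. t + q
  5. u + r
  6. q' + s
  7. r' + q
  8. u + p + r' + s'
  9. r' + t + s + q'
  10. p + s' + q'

There are 2^6 = 64 truth assignments over (p, q, r, s, t, u).
Split on q. With q = 1, the clauses containing q are satisfied and q' drops from the rest; 4 of the 2^5 = 32 assignments to the other variables satisfy what remains.
With q = 0, by the same count on the reduced clause set, 3 assignments work.
(One model: p=F, q=F, r=F, s=F, t=T, u=T.)
Total: 4 + 3 = 7.

7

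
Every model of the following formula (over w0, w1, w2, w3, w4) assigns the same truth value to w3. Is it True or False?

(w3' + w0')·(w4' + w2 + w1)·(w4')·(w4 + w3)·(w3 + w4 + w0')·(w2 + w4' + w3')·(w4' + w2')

True

Suppose w3 = 0.
(w4') alone gives w4 = 0.
But (w4) is also a unit clause — contradiction.
So every satisfying assignment has w3 = True.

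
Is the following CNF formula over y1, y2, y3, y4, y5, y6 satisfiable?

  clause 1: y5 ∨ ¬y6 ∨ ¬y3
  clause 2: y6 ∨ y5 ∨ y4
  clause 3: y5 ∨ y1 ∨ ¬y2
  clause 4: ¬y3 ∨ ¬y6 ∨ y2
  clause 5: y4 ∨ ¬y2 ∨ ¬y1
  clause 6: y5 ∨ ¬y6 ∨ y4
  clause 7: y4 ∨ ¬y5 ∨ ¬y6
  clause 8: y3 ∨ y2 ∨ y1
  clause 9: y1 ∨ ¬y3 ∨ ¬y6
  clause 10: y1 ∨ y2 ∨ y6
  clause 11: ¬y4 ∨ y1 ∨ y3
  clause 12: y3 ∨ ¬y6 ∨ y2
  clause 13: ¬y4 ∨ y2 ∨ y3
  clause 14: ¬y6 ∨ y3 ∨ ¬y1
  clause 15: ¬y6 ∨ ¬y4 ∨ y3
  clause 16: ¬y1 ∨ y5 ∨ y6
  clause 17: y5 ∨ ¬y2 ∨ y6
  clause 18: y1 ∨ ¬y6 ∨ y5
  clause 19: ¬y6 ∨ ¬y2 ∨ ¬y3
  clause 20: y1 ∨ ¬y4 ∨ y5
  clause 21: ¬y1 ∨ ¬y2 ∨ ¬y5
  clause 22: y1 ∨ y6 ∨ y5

Satisfiable

Case y5 = True:
Case y4 = False:
The clause (¬y6) is unit, so y6 = False.
Case y2 = False:
The clause (y1) is unit, so y1 = True.
Every clause is now satisfied; y3 is unconstrained.
A satisfying assignment: y1=True; y2=False; y3=True; y4=False; y5=True; y6=False.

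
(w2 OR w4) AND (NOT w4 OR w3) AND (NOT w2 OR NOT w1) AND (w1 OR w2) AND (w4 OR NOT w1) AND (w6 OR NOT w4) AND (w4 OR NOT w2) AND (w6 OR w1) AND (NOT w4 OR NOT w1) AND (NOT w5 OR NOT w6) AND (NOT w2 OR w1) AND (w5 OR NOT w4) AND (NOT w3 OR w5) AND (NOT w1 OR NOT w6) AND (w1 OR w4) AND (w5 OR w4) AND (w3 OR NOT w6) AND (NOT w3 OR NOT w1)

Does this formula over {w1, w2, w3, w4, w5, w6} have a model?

No, unsatisfiable

Suppose w2 = true.
From the singleton clause (NOT w1), w1 = false.
But (w1) is also a unit clause — contradiction.
So w2 must be the other value — set w2 = false.
From the singleton clause (w4), w4 = true.
From the singleton clause (w3), w3 = true.
From the singleton clause (w1), w1 = true.
But (NOT w1) is also a unit clause — contradiction.
Both values of w2 lead to a conflict.
No assignment satisfies every clause.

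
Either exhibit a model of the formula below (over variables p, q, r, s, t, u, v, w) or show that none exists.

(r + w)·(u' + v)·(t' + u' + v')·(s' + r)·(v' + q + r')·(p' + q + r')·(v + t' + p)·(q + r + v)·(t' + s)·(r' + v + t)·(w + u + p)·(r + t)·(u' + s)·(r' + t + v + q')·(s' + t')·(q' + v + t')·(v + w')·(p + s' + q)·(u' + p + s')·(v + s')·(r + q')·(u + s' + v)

Try r = 1.
Try u = 0.
Try v = 1.
From the singleton clause (q), q = 1.
Try t = 0.
Try w = 0.
From the singleton clause (p), p = 1.
Every clause is now satisfied; s is unconstrained.

p ↦ 1; q ↦ 1; r ↦ 1; s ↦ 0; t ↦ 0; u ↦ 0; v ↦ 1; w ↦ 0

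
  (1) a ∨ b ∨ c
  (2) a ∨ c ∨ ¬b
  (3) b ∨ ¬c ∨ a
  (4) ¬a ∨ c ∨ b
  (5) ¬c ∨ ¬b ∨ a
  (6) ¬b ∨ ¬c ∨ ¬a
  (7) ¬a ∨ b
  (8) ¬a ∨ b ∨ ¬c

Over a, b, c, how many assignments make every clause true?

There are 2^3 = 8 truth assignments over (a, b, c).
Check each against the 8 clauses (columns in the order a, b, c):
  F F F  ✗ fails (a ∨ b ∨ c)
  F F T  ✗ fails (b ∨ ¬c ∨ a)
  F T F  ✗ fails (a ∨ c ∨ ¬b)
  F T T  ✗ fails (¬c ∨ ¬b ∨ a)
  T F F  ✗ fails (¬a ∨ c ∨ b)
  T F T  ✗ fails (¬a ∨ b)
  T T F  ✓ satisfies all
  T T T  ✗ fails (¬b ∨ ¬c ∨ ¬a)
1 of the 8 rows is a model.

1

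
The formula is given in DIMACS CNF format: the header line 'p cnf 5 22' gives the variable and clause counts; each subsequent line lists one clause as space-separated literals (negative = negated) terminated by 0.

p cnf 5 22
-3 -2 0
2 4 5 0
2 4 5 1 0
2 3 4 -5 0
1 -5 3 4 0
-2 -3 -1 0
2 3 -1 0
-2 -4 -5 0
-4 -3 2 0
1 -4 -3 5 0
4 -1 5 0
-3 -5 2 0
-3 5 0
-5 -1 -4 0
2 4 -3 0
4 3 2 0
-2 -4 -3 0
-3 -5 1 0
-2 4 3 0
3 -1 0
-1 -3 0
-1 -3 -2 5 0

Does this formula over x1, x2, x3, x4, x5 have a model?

Try x3 = False.
Unit clause (¬x1) forces x1 = False.
Try x5 = True.
Unit clause (x4) forces x4 = True.
Unit clause (¬x2) forces x2 = False.
Every clause now holds.
A satisfying assignment: x1=False,  x2=False,  x3=False,  x4=True,  x5=True.

Yes, satisfiable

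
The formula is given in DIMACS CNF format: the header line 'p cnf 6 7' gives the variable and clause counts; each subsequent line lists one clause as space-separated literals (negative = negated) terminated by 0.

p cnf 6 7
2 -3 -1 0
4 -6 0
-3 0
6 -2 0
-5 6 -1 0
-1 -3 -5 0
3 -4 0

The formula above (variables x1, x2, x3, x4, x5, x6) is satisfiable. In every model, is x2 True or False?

False

Suppose x2 = True.
From the singleton clause (¬x3), x3 = False.
From the singleton clause (x6), x6 = True.
From the singleton clause (x4), x4 = True.
But (¬x4) is also a unit clause — contradiction.
So every satisfying assignment has x2 = False.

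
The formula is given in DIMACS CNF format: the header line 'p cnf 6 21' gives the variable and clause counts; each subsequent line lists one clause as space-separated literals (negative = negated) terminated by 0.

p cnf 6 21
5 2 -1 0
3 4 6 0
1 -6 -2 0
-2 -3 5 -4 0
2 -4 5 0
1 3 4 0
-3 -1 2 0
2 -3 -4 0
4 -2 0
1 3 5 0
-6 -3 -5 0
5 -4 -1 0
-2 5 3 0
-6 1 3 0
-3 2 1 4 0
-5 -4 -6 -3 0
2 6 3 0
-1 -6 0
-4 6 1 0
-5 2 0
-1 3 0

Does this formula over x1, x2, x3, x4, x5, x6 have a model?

Yes

Case x4 = True:
Case x2 = True:
Case x1 = True:
From the singleton clause (x5), x5 = True.
From the singleton clause (¬x6), x6 = False.
From the singleton clause (x3), x3 = True.
All clauses are satisfied.
A satisfying assignment: x1=True, x2=True, x3=True, x4=True, x5=True, x6=False.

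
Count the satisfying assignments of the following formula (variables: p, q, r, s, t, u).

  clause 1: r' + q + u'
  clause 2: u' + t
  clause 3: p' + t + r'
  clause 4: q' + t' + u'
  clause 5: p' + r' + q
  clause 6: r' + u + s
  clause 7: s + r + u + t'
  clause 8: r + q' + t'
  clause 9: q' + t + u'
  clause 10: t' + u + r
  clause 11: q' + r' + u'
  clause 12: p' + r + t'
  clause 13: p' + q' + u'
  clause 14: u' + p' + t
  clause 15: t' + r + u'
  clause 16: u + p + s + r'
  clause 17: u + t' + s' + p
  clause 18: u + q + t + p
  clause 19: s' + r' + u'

8

There are 2^6 = 64 truth assignments over (p, q, r, s, t, u).
Split on p. With p = 1, the clauses containing p are satisfied and p' drops from the rest; 5 of the 2^5 = 32 assignments to the other variables satisfy what remains.
With p = 0, by the same count on the reduced clause set, 3 assignments work.
(One model: p=F, q=T, r=F, s=F, t=F, u=F.)
Total: 5 + 3 = 8.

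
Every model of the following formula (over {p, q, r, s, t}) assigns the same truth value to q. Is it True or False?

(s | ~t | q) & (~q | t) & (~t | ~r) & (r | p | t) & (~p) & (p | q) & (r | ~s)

True

Suppose q = 0.
The clause (~p) is unit, so p = 0.
Now (p) is unsatisfied and unit — conflict.
So every satisfying assignment has q = True.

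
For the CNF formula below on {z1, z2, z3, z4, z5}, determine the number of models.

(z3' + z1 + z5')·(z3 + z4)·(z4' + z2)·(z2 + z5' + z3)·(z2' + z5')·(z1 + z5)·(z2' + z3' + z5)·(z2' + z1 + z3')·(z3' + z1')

1

There are 2^5 = 32 truth assignments over (z1, z2, z3, z4, z5).
Split on z5. With z5 = 1, the clauses containing z5 are satisfied and z5' drops from the rest; 0 of the 2^4 = 16 assignments to the other variables satisfy what remains.
With z5 = 0, by the same count on the reduced clause set, 1 assignment works.
(One model: z1=T, z2=T, z3=F, z4=T, z5=F.)
Total: 0 + 1 = 1.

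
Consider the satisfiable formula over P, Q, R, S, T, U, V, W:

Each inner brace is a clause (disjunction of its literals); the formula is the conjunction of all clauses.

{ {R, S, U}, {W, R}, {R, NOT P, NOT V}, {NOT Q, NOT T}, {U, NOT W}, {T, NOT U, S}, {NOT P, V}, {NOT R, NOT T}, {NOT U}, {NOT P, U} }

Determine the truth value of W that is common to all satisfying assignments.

False

Suppose W = true.
(U) alone gives U = true.
That conflicts with the unit clause (NOT U).
So every satisfying assignment has W = False.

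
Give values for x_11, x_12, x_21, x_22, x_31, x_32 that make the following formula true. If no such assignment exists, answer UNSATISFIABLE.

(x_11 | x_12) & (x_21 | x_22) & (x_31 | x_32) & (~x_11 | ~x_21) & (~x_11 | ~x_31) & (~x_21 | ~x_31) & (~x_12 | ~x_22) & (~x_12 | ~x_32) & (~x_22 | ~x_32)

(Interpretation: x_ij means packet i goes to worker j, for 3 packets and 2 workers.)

Branch on x_11: set x_11 = 1.
Unit clause (~x_21) forces x_21 = 0.
Unit clause (x_22) forces x_22 = 1.
Unit clause (~x_31) forces x_31 = 0.
Unit clause (x_32) forces x_32 = 1.
Now (~x_32) is unsatisfied and unit — conflict.
That branch fails; take x_11 = 0 instead.
Unit clause (x_12) forces x_12 = 1.
Unit clause (~x_22) forces x_22 = 0.
Unit clause (x_21) forces x_21 = 1.
Unit clause (~x_31) forces x_31 = 0.
Unit clause (x_32) forces x_32 = 1.
Now (~x_32) is unsatisfied and unit — conflict.
Both values of x_11 lead to a conflict.

UNSATISFIABLE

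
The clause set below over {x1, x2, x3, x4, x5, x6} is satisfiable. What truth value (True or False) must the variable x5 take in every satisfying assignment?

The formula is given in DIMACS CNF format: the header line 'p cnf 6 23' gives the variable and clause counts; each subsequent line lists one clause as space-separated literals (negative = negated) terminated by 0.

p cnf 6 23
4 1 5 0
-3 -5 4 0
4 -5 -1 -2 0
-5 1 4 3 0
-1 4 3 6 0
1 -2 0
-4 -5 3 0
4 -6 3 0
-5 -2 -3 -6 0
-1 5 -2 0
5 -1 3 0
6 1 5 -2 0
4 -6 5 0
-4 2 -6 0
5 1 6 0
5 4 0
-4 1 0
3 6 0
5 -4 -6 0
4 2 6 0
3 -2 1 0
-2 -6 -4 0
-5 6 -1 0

Suppose x5 = True.
Try x3 = False.
The clause (¬x4) is unit, so x4 = False.
The clause (x1) is unit, so x1 = True.
The clause (¬x2) is unit, so x2 = False.
The clause (x6) is unit, so x6 = True.
That conflicts with the unit clause (¬x6).
Undo x3 and try x3 = True.
The clause (x4) is unit, so x4 = True.
The clause (x1) is unit, so x1 = True.
The clause (x6) is unit, so x6 = True.
The clause (¬x2) is unit, so x2 = False.
That conflicts with the unit clause (x2).
Either choice for x3 ends in contradiction.
So every satisfying assignment has x5 = False.

False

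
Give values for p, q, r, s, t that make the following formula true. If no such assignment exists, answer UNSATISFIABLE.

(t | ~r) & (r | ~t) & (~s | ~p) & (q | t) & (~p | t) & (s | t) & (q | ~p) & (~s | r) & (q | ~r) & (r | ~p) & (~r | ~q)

Suppose t = 1.
The clause (r) is unit, so r = 1.
The clause (q) is unit, so q = 1.
That conflicts with the unit clause (~q).
Backtrack on t: now try t = 0.
The clause (~r) is unit, so r = 0.
The clause (q) is unit, so q = 1.
The clause (~p) is unit, so p = 0.
The clause (s) is unit, so s = 1.
That conflicts with the unit clause (~s).
Either choice for t ends in contradiction.

UNSATISFIABLE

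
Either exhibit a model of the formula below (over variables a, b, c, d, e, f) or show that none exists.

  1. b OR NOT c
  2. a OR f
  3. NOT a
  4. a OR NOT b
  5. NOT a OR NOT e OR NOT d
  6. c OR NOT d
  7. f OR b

(NOT a) alone gives a = false.
(f) alone gives f = true.
(NOT b) alone gives b = false.
(NOT c) alone gives c = false.
(NOT d) alone gives d = false.
All clauses hold; e can take either value.

a=false, b=false, c=false, d=false, e=false, f=true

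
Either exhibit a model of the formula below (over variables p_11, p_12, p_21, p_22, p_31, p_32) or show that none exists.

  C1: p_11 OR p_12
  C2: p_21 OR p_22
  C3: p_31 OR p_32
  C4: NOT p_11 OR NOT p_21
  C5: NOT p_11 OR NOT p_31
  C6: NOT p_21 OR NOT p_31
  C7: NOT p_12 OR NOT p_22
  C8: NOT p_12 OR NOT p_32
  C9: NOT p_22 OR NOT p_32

UNSATISFIABLE

Suppose p_11 = true.
Unit clause (NOT p_21) forces p_21 = false.
Unit clause (p_22) forces p_22 = true.
Unit clause (NOT p_31) forces p_31 = false.
Unit clause (p_32) forces p_32 = true.
Now (NOT p_32) is unsatisfied and unit — conflict.
That branch fails; take p_11 = false instead.
Unit clause (p_12) forces p_12 = true.
Unit clause (NOT p_22) forces p_22 = false.
Unit clause (p_21) forces p_21 = true.
Unit clause (NOT p_31) forces p_31 = false.
Unit clause (p_32) forces p_32 = true.
Now (NOT p_32) is unsatisfied and unit — conflict.
Neither p_11 = true nor p_11 = false works.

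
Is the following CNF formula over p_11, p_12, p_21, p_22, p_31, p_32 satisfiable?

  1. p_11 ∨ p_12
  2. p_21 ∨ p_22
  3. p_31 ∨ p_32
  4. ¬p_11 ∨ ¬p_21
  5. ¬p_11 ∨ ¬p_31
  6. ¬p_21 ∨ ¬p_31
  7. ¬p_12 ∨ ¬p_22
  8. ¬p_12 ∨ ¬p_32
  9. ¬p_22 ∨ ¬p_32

Try p_11 = True.
The clause (¬p_21) is unit, so p_21 = False.
The clause (p_22) is unit, so p_22 = True.
The clause (¬p_31) is unit, so p_31 = False.
The clause (p_32) is unit, so p_32 = True.
But (¬p_32) is also a unit clause — contradiction.
That branch fails; take p_11 = False instead.
The clause (p_12) is unit, so p_12 = True.
The clause (¬p_22) is unit, so p_22 = False.
The clause (p_21) is unit, so p_21 = True.
The clause (¬p_31) is unit, so p_31 = False.
The clause (p_32) is unit, so p_32 = True.
But (¬p_32) is also a unit clause — contradiction.
Both values of p_11 lead to a conflict.
No assignment satisfies every clause.

No, unsatisfiable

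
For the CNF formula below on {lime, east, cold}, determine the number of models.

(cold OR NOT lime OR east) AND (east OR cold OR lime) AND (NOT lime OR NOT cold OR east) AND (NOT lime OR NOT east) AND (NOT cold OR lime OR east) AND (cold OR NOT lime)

There are 2^3 = 8 truth assignments over (lime, east, cold).
Check each against the 6 clauses (columns in the order lime, east, cold):
  F F F  ✗ fails (east OR cold OR lime)
  F F T  ✗ fails (NOT cold OR lime OR east)
  F T F  ✓ satisfies all
  F T T  ✓ satisfies all
  T F F  ✗ fails (cold OR NOT lime OR east)
  T F T  ✗ fails (NOT lime OR NOT cold OR east)
  T T F  ✗ fails (NOT lime OR NOT east)
  T T T  ✗ fails (NOT lime OR NOT east)
2 of the 8 rows are models.

2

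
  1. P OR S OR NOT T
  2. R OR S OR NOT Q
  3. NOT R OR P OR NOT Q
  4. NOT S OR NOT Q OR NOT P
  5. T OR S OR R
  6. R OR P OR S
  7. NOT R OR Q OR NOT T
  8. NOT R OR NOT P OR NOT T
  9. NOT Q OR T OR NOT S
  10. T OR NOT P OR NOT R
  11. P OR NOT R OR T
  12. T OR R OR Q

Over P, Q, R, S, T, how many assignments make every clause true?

There are 2^5 = 32 truth assignments over (P, Q, R, S, T).
Split on P. With P = true, the clauses containing P are satisfied and NOT P drops from the rest; 2 of the 2^4 = 16 assignments to the other variables satisfy what remains.
With P = false, by the same count on the reduced clause set, 2 assignments work.
Total: 2 + 2 = 4.

4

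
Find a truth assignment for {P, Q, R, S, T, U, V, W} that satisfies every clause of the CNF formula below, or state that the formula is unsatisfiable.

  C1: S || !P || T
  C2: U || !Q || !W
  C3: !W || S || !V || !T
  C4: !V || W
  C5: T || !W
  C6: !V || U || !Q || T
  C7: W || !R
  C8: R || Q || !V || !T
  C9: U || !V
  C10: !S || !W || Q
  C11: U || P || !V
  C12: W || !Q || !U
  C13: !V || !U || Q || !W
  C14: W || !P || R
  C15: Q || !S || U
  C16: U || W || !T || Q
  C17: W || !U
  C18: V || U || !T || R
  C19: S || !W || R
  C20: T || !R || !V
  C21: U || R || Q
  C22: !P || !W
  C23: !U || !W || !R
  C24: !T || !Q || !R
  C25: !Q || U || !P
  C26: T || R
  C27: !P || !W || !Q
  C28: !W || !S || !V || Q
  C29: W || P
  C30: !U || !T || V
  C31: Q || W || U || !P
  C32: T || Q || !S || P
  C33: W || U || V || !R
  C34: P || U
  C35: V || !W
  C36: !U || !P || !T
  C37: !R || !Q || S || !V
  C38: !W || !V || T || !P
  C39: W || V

Try V = true.
From the singleton clause (W), W = true.
From the singleton clause (T), T = true.
From the singleton clause (S), S = true.
From the singleton clause (U), U = true.
From the singleton clause (Q), Q = true.
From the singleton clause (!P), P = false.
From the singleton clause (!R), R = false.
This assignment satisfies each clause.

P ↦ false, Q ↦ true, R ↦ false, S ↦ true, T ↦ true, U ↦ true, V ↦ true, W ↦ true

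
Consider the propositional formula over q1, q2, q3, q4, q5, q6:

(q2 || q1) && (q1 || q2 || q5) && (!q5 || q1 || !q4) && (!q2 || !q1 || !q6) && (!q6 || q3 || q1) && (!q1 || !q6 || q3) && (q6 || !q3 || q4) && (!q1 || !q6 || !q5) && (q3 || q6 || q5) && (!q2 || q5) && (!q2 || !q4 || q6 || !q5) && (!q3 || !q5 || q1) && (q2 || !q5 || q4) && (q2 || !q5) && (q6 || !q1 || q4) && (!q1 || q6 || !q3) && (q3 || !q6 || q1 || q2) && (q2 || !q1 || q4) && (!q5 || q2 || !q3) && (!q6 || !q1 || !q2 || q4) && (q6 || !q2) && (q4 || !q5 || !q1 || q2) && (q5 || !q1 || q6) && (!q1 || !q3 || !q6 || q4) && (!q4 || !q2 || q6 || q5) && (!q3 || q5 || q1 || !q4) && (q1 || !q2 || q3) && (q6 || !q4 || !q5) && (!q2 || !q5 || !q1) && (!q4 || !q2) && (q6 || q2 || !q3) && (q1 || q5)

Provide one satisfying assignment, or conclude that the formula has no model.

Suppose q2 = false.
(q1) alone gives q1 = true.
(!q5) alone gives q5 = false.
(q4) alone gives q4 = true.
(q6) alone gives q6 = true.
(q3) alone gives q3 = true.
All clauses are satisfied.

q1: true; q2: false; q3: true; q4: true; q5: false; q6: true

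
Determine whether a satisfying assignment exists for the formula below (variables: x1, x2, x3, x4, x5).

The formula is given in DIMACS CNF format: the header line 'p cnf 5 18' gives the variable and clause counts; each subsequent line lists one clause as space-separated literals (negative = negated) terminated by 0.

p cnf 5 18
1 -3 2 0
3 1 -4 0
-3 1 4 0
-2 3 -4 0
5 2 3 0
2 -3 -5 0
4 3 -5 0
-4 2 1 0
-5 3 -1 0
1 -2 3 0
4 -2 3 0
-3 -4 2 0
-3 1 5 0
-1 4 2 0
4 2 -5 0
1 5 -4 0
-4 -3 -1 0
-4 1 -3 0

Yes

Case x1 = True:
Case x5 = True:
The clause (x3) is unit, so x3 = True.
The clause (x2) is unit, so x2 = True.
The clause (¬x4) is unit, so x4 = False.
This assignment satisfies each clause.
A satisfying assignment: x1=True,  x2=True,  x3=True,  x4=False,  x5=True.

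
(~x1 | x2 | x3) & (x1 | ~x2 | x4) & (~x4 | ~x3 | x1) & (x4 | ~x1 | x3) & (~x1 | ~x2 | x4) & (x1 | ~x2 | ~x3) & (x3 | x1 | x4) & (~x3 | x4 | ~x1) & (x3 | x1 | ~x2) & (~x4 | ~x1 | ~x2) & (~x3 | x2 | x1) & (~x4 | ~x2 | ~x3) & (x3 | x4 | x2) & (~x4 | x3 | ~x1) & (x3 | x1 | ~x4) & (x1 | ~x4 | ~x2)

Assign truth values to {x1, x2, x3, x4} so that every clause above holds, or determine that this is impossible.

x1: 1; x2: 0; x3: 1; x4: 1

Try x1 = 1.
Try x2 = 0.
Unit clause (x3) forces x3 = 1.
Unit clause (x4) forces x4 = 1.
Every clause now holds.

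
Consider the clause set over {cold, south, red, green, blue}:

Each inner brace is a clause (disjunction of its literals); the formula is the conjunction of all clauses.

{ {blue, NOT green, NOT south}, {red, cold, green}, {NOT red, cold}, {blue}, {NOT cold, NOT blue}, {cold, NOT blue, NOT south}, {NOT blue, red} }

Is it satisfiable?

No, unsatisfiable

Unit clause (blue) forces blue = true.
Unit clause (NOT cold) forces cold = false.
Unit clause (NOT red) forces red = false.
That conflicts with the unit clause (red).
No assignment satisfies every clause.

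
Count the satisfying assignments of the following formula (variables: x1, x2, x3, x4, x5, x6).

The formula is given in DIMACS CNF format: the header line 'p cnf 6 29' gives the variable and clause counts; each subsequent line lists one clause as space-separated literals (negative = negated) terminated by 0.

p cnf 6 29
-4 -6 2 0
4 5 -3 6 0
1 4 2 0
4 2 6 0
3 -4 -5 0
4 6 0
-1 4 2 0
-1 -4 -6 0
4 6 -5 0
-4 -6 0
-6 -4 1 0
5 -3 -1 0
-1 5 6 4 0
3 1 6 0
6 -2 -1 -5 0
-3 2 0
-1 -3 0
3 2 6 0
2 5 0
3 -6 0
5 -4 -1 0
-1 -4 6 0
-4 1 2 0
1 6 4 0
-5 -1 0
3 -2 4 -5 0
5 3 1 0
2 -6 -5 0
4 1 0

2

There are 2^6 = 64 truth assignments over (x1, x2, x3, x4, x5, x6).
Split on x6. With x6 = True, the clauses containing x6 are satisfied and ¬x6 drops from the rest; 0 of the 2^5 = 32 assignments to the other variables satisfy what remains.
With x6 = False, by the same count on the reduced clause set, 2 assignments work.
(One model: x1=F, x2=T, x3=T, x4=T, x5=F, x6=F.)
Total: 0 + 2 = 2.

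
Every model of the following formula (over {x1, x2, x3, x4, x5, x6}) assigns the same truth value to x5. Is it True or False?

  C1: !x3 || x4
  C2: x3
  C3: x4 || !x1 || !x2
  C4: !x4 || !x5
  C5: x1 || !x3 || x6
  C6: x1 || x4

Suppose x5 = true.
(x3) alone gives x3 = true.
(x4) alone gives x4 = true.
That conflicts with the unit clause (!x4).
So every satisfying assignment has x5 = False.

False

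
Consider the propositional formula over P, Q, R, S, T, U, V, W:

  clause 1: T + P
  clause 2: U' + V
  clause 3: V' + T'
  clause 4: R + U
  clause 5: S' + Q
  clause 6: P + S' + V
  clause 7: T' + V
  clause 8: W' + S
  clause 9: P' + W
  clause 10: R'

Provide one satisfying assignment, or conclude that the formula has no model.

P=1; Q=1; R=0; S=1; T=0; U=1; V=1; W=1

From the singleton clause (R'), R = 0.
From the singleton clause (U), U = 1.
From the singleton clause (V), V = 1.
From the singleton clause (T'), T = 0.
From the singleton clause (P), P = 1.
From the singleton clause (W), W = 1.
From the singleton clause (S), S = 1.
From the singleton clause (Q), Q = 1.
This assignment satisfies each clause.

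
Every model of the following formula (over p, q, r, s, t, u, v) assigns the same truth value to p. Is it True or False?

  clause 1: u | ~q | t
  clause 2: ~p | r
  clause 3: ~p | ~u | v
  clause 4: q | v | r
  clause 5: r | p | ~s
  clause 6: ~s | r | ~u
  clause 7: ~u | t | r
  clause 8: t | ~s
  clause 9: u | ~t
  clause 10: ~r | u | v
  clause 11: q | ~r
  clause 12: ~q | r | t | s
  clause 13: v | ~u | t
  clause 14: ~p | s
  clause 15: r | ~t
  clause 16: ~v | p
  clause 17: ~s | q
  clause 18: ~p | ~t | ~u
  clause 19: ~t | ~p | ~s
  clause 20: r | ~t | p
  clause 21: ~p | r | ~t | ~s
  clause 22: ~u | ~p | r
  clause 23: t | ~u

Suppose p = 1.
Unit clause (r) forces r = 1.
Unit clause (q) forces q = 1.
Unit clause (s) forces s = 1.
Unit clause (t) forces t = 1.
But (~t) is also a unit clause — contradiction.
So every satisfying assignment has p = False.

False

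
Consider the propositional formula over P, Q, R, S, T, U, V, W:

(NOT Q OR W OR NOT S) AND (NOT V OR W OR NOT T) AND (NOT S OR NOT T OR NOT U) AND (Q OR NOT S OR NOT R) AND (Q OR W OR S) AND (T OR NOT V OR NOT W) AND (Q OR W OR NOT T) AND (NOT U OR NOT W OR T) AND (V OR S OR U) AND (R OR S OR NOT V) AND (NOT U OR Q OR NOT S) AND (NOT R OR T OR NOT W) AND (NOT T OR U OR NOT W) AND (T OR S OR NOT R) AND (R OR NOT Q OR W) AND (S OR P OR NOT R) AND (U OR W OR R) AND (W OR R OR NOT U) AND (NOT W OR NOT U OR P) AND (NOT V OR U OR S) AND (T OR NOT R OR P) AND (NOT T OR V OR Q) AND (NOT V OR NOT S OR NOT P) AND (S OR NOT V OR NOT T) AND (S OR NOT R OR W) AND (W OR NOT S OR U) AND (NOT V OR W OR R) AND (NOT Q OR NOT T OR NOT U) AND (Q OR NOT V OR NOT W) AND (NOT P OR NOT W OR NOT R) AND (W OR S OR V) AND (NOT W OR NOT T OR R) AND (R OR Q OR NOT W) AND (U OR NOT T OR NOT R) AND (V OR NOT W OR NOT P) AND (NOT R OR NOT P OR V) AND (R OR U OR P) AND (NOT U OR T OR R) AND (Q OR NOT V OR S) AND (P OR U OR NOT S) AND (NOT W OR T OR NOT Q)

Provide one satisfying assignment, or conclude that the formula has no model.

UNSATISFIABLE

Try Q = false.
Try S = false.
(W) alone gives W = true.
(NOT V) alone gives V = false.
(U) alone gives U = true.
(T) alone gives T = true.
Now (NOT T) is unsatisfied and unit — conflict.
That branch fails; take S = true instead.
(NOT R) alone gives R = false.
(NOT U) alone gives U = false.
(W) alone gives W = true.
Now (NOT W) is unsatisfied and unit — conflict.
Both values of S lead to a conflict.
That branch fails; take Q = true instead.
Try W = true.
(T) alone gives T = true.
(U) alone gives U = true.
Now (NOT U) is unsatisfied and unit — conflict.
That branch fails; take W = false instead.
(NOT S) alone gives S = false.
(R) alone gives R = true.
Now (NOT R) is unsatisfied and unit — conflict.
Both values of W lead to a conflict.
Both values of Q lead to a conflict.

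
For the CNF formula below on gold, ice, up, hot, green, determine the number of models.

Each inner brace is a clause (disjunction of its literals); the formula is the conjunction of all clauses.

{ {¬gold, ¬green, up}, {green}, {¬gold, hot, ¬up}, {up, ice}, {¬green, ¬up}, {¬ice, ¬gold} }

There are 2^5 = 32 truth assignments over (gold, ice, up, hot, green).
Split on hot. With hot = True, the clauses containing hot are satisfied and ¬hot drops from the rest; 1 of the 2^4 = 16 assignments to the other variables satisfy what remains.
With hot = False, by the same count on the reduced clause set, 1 assignment works.
(One model: gold=F, ice=T, up=F, hot=F, green=T.)
Total: 1 + 1 = 2.

2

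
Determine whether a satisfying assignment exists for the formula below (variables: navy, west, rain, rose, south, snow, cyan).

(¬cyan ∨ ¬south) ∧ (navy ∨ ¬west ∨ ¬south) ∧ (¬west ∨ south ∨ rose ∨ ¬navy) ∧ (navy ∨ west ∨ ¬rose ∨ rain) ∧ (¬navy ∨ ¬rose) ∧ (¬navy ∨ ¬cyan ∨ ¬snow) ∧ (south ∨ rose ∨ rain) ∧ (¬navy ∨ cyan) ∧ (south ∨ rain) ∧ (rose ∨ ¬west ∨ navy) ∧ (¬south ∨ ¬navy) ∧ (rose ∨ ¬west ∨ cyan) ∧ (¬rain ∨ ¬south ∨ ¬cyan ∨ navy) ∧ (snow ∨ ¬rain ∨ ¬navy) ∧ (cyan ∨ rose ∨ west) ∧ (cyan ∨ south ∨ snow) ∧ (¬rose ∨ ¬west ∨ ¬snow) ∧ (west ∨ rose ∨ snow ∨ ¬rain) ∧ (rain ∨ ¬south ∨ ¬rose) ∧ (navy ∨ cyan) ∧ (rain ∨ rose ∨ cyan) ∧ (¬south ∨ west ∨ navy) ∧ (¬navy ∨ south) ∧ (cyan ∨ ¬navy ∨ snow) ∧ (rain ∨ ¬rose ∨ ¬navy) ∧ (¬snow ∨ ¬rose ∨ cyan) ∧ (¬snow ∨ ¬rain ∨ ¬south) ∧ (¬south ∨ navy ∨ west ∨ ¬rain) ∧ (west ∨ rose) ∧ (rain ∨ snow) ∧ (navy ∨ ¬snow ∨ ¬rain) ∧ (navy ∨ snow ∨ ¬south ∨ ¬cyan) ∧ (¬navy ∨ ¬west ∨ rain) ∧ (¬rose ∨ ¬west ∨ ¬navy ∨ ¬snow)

Yes

Branch on cyan: set cyan = True.
The clause (¬south) is unit, so south = False.
The clause (rain) is unit, so rain = True.
The clause (¬navy) is unit, so navy = False.
The clause (¬snow) is unit, so snow = False.
Branch on rose: set rose = True.
All clauses hold; west can take either value.
A satisfying assignment: navy: False; west: True; rain: True; rose: True; south: False; snow: False; cyan: True.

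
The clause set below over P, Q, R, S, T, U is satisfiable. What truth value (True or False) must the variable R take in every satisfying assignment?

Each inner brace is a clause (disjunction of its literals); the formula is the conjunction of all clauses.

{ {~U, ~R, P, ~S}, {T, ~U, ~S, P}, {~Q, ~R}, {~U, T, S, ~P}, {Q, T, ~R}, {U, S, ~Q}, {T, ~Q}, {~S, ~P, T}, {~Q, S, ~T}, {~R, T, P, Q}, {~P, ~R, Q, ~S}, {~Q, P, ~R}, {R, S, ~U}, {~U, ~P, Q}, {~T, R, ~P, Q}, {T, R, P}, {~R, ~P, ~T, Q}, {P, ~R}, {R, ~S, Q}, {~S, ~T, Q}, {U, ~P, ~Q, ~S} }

Suppose R = 1.
(~Q) alone gives Q = 0.
(T) alone gives T = 1.
(~P) alone gives P = 0.
Now (P) is unsatisfied and unit — conflict.
So every satisfying assignment has R = False.

False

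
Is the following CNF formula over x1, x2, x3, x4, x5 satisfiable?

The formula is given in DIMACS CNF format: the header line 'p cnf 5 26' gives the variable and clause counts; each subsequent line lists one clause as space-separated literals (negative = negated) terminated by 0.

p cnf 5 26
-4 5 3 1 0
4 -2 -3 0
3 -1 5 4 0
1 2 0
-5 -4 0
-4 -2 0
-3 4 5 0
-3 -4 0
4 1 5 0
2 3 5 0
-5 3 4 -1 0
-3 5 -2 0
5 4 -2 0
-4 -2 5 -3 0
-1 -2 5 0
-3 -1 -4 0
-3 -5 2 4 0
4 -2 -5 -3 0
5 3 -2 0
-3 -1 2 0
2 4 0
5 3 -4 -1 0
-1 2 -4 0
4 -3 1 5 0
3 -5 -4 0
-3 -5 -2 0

Yes, satisfiable

Try x1 = False.
Unit clause (x2) forces x2 = True.
Unit clause (¬x4) forces x4 = False.
Unit clause (¬x3) forces x3 = False.
Unit clause (x5) forces x5 = True.
This assignment satisfies each clause.
A satisfying assignment: x1: False, x2: True, x3: False, x4: False, x5: True.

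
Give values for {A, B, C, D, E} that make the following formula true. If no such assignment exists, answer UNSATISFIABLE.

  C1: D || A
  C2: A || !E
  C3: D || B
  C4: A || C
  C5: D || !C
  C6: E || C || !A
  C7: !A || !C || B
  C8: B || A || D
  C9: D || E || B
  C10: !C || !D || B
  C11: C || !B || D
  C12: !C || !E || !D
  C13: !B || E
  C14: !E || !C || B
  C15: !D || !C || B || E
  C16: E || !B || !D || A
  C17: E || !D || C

Try D = true.
Try A = true.
Try E = true.
Unit clause (!C) forces C = false.
No clause remains; B is free.

A ↦ true,  B ↦ true,  C ↦ false,  D ↦ true,  E ↦ true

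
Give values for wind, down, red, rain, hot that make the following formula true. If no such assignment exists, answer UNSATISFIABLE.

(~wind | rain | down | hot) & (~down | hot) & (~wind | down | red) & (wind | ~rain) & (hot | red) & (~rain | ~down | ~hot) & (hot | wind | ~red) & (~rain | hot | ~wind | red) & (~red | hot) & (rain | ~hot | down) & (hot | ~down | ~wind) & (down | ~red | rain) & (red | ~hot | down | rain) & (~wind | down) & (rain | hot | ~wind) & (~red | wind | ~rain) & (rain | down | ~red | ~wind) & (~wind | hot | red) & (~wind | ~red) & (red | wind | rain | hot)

wind ↦ 1,  down ↦ 1,  red ↦ 0,  rain ↦ 0,  hot ↦ 1

Suppose down = 1.
The clause (hot) is unit, so hot = 1.
The clause (~rain) is unit, so rain = 0.
Suppose wind = 1.
The clause (~red) is unit, so red = 0.
This assignment satisfies each clause.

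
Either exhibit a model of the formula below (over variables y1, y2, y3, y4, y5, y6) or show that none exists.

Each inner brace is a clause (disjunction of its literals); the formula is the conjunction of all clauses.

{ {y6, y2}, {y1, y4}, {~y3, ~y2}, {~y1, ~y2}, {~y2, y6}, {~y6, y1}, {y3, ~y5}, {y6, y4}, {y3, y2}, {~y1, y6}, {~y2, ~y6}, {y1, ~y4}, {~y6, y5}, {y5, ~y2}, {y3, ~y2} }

y1=1; y2=0; y3=1; y4=0; y5=1; y6=1

Branch on y6: set y6 = 1.
(y1) alone gives y1 = 1.
(~y2) alone gives y2 = 0.
(y3) alone gives y3 = 1.
(y5) alone gives y5 = 1.
No clause remains; y4 is free.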